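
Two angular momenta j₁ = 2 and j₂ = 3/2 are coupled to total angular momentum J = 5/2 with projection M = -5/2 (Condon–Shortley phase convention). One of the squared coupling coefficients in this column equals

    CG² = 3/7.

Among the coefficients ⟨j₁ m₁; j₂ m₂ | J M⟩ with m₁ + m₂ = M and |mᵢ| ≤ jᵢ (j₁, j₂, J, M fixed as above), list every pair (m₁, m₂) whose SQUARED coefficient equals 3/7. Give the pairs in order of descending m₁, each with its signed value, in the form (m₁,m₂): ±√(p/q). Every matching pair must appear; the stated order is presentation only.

Admissible pairs with m₁+m₂ = M = -5/2: (-2,-1/2), (-1,-3/2)
  (m₁,m₂)=(-1,-3/2): CG² = 3/7, CG = +√(3/7)   ← matches the target
  (m₁,m₂)=(-2,-1/2): CG² = 4/7, CG = −√(4/7)
Pairs with CG² = 3/7: (-1,-3/2): +√(3/7)

(-1,-3/2): +√(3/7)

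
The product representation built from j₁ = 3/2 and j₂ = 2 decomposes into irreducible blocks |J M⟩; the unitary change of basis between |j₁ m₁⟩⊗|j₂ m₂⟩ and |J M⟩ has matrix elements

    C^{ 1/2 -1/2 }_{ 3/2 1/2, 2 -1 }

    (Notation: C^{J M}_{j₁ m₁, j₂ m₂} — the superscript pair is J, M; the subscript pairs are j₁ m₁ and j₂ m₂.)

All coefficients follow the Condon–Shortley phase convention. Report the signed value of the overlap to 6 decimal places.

−√(3/10) = -0.547723

j₁+j₂−J=3  J+j₁−j₂=0  J−j₁+j₂=1  j₁+j₂+J+1=5
(j₁±m₁, j₂±m₂, J±M) = (2,1,1,3,0,1)
P² = 6/5
sum k=1..1:
  [1] −1/2 = -1/2
S = -1/2
C² = P²·S² = 3/10 ; C = -0.547723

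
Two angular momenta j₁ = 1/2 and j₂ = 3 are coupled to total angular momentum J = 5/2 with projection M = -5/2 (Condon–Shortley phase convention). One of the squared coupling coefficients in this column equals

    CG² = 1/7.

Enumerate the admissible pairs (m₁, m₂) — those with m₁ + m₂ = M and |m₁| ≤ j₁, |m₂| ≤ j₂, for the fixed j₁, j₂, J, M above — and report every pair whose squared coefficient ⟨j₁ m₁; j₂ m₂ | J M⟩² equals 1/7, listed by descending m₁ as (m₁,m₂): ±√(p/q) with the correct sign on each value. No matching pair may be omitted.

Admissible pairs with m₁+m₂ = M = -5/2: (-1/2,-2), (1/2,-3)
  (m₁,m₂)=(1/2,-3): CG² = 6/7, CG = +√(6/7)
  (m₁,m₂)=(-1/2,-2): CG² = 1/7, CG = −√(1/7)   ← matches the target
Pairs with CG² = 1/7: (-1/2,-2): −√(1/7)

(-1/2,-2): −√(1/7)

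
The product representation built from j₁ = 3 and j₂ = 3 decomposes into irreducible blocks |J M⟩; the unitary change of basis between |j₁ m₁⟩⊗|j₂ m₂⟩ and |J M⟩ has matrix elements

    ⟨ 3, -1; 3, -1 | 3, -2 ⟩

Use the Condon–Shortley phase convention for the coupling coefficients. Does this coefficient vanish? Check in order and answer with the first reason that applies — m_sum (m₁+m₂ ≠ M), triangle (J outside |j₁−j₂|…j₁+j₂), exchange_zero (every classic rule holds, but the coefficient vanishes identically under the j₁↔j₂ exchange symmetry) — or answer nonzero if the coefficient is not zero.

m-sum: m₁+m₂ = -1+(-1) = -2, M = -2  ✓
triangle: |j₁−j₂| = 0 ≤ J = 3 ≤ j₁+j₂ = 6  ✓
exchange: j₁=j₂ and m₁=m₂, and (−1)^(j₁+j₂−J) = (−1)^3 = −1 forces ⟨j₁m₁;j₂m₂|JM⟩ = −⟨j₂m₂;j₁m₁|JM⟩ = −⟨j₁m₁;j₂m₂|JM⟩ ⇒ the coefficient vanishes identically
Racah sum check: Σ_k collapses to 0 ⇒ CG = 0

exchange_zero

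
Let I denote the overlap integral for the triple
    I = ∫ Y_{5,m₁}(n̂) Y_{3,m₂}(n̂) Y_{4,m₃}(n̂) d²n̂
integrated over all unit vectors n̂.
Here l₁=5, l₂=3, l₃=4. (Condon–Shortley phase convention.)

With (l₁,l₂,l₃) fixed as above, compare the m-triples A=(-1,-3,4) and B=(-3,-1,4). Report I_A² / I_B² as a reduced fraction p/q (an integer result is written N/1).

5/56

Shared (l₁,l₂,l₃)=(5,3,4): N and (l;000)² cancel in I_A²/I_B².
A: Δ = 4!·6!·2!/13! = 1/180180; Racah Σ t=0..0: t=0:+1/34560 = 1/34560; ⇒ 3j(5 3 4; -1 -3 4)² = 1/429, sgn +1
B: Δ = 4!·6!·2!/13! = 1/180180; Racah Σ t=2..2: t=2:+1/5760 = 1/5760; ⇒ 3j(5 3 4; -3 -1 4)² = 56/2145, sgn +1
I_A²/I_B² = (1/429)/(56/2145) = 5/56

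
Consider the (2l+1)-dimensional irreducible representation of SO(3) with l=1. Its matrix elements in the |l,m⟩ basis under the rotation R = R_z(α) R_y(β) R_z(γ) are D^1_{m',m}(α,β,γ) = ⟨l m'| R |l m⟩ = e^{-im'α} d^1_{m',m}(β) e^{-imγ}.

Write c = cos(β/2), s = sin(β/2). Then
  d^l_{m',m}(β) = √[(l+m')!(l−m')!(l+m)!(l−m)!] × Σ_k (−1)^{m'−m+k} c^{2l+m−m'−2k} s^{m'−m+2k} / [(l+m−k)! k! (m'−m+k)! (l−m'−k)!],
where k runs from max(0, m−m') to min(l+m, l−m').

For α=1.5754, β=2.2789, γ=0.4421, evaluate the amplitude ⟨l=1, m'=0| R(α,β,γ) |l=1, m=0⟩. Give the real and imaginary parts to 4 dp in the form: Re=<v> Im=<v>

D^1_{0,0}(1.5754,2.2789,0.4421) = e^{-i·0·1.5754}·d^1_{0,0}(2.2789)·e^{-i·0·0.4421}. Compute d first:
With c≡cos(β/2)=0.418094 and s≡sin(β/2)=0.908404, N=[1·1·1·1]^{1/2}=1.000000
The bounds max(0,m−m')=0 and min(l+m,l−m')=1 give 2 terms
  k=0: (−1)^0·1.0000/(1)·0.4181^2·0.9084^0 = +0.174803
  k=1: (−1)^1·1.0000/(1)·0.4181^0·0.9084^2 = -0.825197
d^1_{0,0}(2.2789) = +0.174803 -0.825197 = -0.650394
Phases: e^{-i·(0)·1.5754}=+1.000000+0.000000i, e^{-i·(0)·0.4421}=+1.000000+0.000000i ⇒ D=-0.650394+0.000000i

Re=-0.6504 Im=0.0000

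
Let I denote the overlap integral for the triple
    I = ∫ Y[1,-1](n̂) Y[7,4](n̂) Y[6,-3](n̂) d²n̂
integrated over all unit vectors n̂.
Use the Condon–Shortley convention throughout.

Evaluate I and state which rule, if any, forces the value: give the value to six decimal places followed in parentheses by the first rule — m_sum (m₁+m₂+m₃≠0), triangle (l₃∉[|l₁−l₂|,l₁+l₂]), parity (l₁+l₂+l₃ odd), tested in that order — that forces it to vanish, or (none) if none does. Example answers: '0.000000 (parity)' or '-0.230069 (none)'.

m-sum 0 ✓  L=14 even ✓  6≤6≤8 ✓
Π(2lᵢ+1) = 3×15×13 = 585
triangle coeff Δ(1,7,6) = 1/1365
Σ_t [1,1]: t=1:−1/518400 = -1/518400
(3j)²=7/195 [(1 7 6; 0 0 0)], sign=-1
Σ_t [2,2]: t=2:+1/4354560 = 1/4354560
(3j)²=11/273 [(1 7 6; -1 4 -3)], sign=-1
⇒ 4πI² = 11/13
I = (+1)√(11/13/(4π)) = 0.25948947
No selection rule forces the value: the integral is nonzero (none).

0.259489 (none)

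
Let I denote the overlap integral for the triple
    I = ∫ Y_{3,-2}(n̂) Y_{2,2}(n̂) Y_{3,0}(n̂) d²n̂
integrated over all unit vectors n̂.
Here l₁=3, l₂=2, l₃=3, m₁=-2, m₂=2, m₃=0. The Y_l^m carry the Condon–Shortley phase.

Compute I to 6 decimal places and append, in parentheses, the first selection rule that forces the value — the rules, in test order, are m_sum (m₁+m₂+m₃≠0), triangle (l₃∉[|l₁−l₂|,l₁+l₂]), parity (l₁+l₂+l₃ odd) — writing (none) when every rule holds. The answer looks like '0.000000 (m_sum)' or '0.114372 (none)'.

-0.188063 (none)

m-sum 0 ✓  L=8 even ✓  1≤3≤5 ✓
Π(2lᵢ+1) = 7×5×7 = 245
triangle coeff Δ(3,2,3) = 1/3780
Σ_t [0,2]: t=0:+1/24 t=1:−1/4 t=2:+1/24 = -1/6
(3j)²=4/105 [(3 2 3; 0 0 0)], sign=+1
Σ_t [2,2]: t=2:+1/24 = 1/24
(3j)²=1/21 [(3 2 3; -2 2 0)], sign=-1
⇒ 4πI² = 4/9
I = (-1)√(4/9/(4π)) = -0.18806319
No selection rule forces the value: the integral is nonzero (none).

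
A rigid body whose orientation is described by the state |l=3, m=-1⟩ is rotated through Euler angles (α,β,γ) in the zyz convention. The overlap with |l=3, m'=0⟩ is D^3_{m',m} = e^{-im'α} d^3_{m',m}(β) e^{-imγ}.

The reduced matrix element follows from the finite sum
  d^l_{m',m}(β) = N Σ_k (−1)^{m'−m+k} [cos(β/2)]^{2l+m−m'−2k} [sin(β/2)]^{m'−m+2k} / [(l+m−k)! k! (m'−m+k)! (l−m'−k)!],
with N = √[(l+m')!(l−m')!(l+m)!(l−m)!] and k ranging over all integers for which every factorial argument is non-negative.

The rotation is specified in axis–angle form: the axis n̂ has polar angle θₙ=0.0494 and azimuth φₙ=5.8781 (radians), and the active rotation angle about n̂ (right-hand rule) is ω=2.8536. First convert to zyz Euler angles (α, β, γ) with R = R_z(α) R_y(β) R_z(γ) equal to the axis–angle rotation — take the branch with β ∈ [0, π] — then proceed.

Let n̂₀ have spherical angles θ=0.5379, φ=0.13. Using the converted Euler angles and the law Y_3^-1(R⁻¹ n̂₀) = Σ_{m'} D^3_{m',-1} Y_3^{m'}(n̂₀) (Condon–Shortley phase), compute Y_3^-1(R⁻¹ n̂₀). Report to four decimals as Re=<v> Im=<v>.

Axis–angle → zyz. n̂ = (sinθₙcosφₙ, sinθₙsinφₙ, cosθₙ) = (+0.045384, -0.019460, +0.998780), ω = 2.8536.
R = I cosω + sinω [n̂]ₓ + (1−cosω) n̂n̂ᵀ gives
  R = [-0.954781, -0.285412, +0.083262; +0.281952, -0.958074, -0.050963; +0.094317, -0.025183, +0.995224]
β = atan2(√(R₁₃²+R₂₃²), R₃₃) = 0.097777; α = atan2(R₂₃, R₁₃) mod 2π = 5.733930; γ = atan2(R₃₂, −R₃₁) mod 2π = 3.402508
Need the full column D^3_{m',-1} for m'=−3..3 at α=5.7339, β=0.0978, γ=3.4025.
cos(β/2)=0.998805, sin(β/2)=0.048869
d^3_{-3,-1}: single k=2 term ⇒ +0.009205;  D = -0.001684+0.009050i
d^3_{-2,-1}: k∈[1..2] ⇒ +0.153616 -0.000735 = +0.152880;  D = -0.102316+0.113596i
d^3_{-1,-1}: k∈[0..2] ⇒ +0.992853 -0.019014 +0.000034 = +0.973873;  D = -0.933669+0.276931i
d^3_{0,-1}: k∈[0..2] ⇒ -0.168278 +0.001209 -0.000001 = -0.167070;  D = +0.161416+0.043098i
d^3_{1,-1}: k∈[0..2] ⇒ +0.014261 -0.000046 +0.000000 = +0.014215;  D = -0.009800-0.010298i
d^3_{2,-1}: k∈[0..1] ⇒ -0.000735 +0.000001 = -0.000735;  D = +0.000154+0.000718i
d^3_{3,-1}: single k=0 term ⇒ +0.000022;  D = +0.000007-0.000021i
Y_3^{m'}(θ=0.5379,φ=0.13) and Σ D·Y over m':
  (-0.0017+0.0090i)·(+0.0519-0.0213i)  (-0.1023+0.1136i)·(+0.2226-0.0592i)  (-0.9337+0.2769i)·(+0.4412-0.0577i)  (+0.1614+0.0431i)·(+0.2204+0.0000i)  (-0.0098-0.0103i)·(-0.4412-0.0577i)  (+0.0002+0.0007i)·(+0.2226+0.0592i)  (+0.0000-0.0000i)·(-0.0519-0.0213i)
Y_3^-1(R⁻¹ n̂) = -0.372655+0.222685i

Re=-0.3727 Im=0.2227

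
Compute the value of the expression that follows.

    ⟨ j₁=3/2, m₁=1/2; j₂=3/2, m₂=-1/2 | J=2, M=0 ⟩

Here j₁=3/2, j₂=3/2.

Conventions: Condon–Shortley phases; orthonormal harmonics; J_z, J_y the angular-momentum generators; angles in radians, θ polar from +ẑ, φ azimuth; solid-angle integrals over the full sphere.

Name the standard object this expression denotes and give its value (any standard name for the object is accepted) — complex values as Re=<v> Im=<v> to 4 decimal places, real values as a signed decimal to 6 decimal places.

This is a Clebsch–Gordan (vector-coupling) coefficient.
j₁+j₂−J=1  J+j₁−j₂=2  J−j₁+j₂=2  j₁+j₂+J+1=6
(j₁±m₁, j₂±m₂, J±M) = (2,1,1,2,2,2)
P² = 4/9
sum k=0..1:
  [0] +1/1 = 1
  [1] −1/4 = -1/4
S = 3/4
C² = P²·S² = 1/4 ; C = +0.500000

Clebsch–Gordan coefficient, +√(1/4) ≈ +0.500000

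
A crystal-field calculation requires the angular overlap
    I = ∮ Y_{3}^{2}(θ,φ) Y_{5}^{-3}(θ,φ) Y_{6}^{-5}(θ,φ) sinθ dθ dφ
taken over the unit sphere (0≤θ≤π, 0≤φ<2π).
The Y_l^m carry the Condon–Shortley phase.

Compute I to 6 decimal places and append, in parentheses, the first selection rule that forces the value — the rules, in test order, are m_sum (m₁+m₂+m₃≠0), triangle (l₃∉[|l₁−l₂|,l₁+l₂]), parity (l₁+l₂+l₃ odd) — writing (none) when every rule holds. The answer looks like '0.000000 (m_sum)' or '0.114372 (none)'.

Σmᵢ = -6 ≠ 0, so the φ-integral vanishes; I = 0

0.000000 (m_sum)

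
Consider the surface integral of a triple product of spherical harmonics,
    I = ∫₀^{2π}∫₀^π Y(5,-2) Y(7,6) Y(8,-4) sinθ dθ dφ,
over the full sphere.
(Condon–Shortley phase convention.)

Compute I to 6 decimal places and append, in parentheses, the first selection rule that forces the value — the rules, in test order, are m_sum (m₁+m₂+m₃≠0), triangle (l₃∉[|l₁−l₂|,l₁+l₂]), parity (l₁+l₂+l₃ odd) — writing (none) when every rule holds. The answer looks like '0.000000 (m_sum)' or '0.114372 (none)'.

0.151793 (none)

Checks pass: Σm=0; 20 even; l₃=8∈[2,12].
(2·5+1)(2·7+1)(2·8+1) = 2805
Δ: 4! 6! 10! / 21! → 1/814773960
sum: t=0:+1/87091200 t=1:−1/4976640 t=2:+1/2073600 t=3:−1/4976640 t=4:+1/87091200 = 1/9676800
3j²(5 7 8; 0 0 0) = Δ·Π!·Σ² = 360/46189  (sign +1)
sum: t=3:−1/1045094400 t=4:+1/313528320 = 1/447897600
3j²(5 7 8; -2 6 -4) = Δ·Π!·Σ² = 77/5814  (sign +1)
combine: 4πI² = 2805·360/46189·77/5814 = 23100/79781
take √, sign +1: I = 0.15179285
No selection rule forces the value: the integral is nonzero (none).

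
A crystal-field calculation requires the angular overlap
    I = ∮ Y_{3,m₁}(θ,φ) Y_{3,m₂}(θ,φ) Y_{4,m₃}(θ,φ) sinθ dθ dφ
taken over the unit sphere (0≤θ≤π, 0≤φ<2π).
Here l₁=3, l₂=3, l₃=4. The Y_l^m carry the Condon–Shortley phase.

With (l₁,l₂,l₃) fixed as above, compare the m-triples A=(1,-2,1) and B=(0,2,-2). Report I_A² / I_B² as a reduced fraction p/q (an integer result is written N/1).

Shared (l₁,l₂,l₃)=(3,3,4): N and (l;000)² cancel in I_A²/I_B².
A: Δ = 2!·4!·4!/11! = 1/34650; Racah Σ t=0..1: t=0:+1/48 t=1:−1/144 = 1/72; ⇒ 3j(3 3 4; 1 -2 1)² = 16/693, sgn -1
B: Δ = 2!·4!·4!/11! = 1/34650; Racah Σ t=1..2: t=1:−1/96 t=2:+1/72 = 1/288; ⇒ 3j(3 3 4; 0 2 -2)² = 1/462, sgn +1
I_A²/I_B² = (16/693)/(1/462) = 32/3

32/3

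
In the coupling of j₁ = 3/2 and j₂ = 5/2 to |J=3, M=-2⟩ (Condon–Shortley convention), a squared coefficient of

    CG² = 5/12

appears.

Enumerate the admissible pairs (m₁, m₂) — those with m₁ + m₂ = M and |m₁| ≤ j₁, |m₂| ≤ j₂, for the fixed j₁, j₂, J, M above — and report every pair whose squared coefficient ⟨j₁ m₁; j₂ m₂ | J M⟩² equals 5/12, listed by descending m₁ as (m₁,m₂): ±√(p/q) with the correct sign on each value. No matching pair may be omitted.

(1/2,-5/2): +√(5/12)

Admissible pairs with m₁+m₂ = M = -2: (-3/2,-1/2), (-1/2,-3/2), (1/2,-5/2)
  (m₁,m₂)=(1/2,-5/2): CG² = 5/12, CG = +√(5/12)   ← matches the target
  (m₁,m₂)=(-1/2,-3/2): CG² = 1/12, CG = +√(1/12)
  (m₁,m₂)=(-3/2,-1/2): CG² = 1/2, CG = −√(1/2)
Pairs with CG² = 5/12: (1/2,-5/2): +√(5/12)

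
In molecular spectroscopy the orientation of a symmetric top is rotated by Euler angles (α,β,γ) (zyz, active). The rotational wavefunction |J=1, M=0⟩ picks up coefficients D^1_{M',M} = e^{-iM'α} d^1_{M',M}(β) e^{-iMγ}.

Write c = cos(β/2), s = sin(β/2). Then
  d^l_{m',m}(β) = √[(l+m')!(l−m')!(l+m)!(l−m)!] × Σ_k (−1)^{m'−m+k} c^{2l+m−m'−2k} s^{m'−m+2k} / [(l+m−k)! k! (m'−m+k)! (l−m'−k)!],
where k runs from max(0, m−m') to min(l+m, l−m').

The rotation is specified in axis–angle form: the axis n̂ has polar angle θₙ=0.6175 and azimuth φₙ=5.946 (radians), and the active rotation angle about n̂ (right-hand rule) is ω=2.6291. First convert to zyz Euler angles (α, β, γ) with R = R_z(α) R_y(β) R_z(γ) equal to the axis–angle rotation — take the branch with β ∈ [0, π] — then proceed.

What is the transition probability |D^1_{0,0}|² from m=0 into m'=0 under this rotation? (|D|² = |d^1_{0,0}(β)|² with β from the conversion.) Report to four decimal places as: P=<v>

P=0.1388

Axis–angle → zyz. n̂ = (sinθₙcosφₙ, sinθₙsinφₙ, cosθₙ) = (+0.546395, -0.191551, +0.815328), ω = 2.6291.
R = I cosω + sinω [n̂]ₓ + (1−cosω) n̂n̂ᵀ gives
  R = [-0.312786, -0.595676, +0.739821; +0.203918, -0.802855, -0.560215; +0.927676, -0.024364, +0.372591]
β = atan2(√(R₁₃²+R₂₃²), R₃₃) = 1.188997; α = atan2(R₂₃, R₁₃) mod 2π = 5.635072; γ = atan2(R₃₂, −R₃₁) mod 2π = 3.167850
First d^1_{0,0}(β=1.1890), then the phase factors e^{-i(0)α} and e^{-i(0)γ}:
Half-angle: c=0.828430, s=0.560093. N=√(1·1·1·1)=1.000000
Admissible k: 0..1 (factorial args all ≥0)
  k=0: (−1)^0·1.0000/(1)·0.8284^2·0.5601^0 = +0.686296
  k=1: (−1)^1·1.0000/(1)·0.8284^0·0.5601^2 = -0.313704
d^1_{0,0}(1.1890) = +0.686296 -0.313704 = +0.372591
|D^1_{0,0}|² = |d^1_{0,0}(β)|² = (+0.372591)² = 0.138824 (the z-rotation phases have unit modulus)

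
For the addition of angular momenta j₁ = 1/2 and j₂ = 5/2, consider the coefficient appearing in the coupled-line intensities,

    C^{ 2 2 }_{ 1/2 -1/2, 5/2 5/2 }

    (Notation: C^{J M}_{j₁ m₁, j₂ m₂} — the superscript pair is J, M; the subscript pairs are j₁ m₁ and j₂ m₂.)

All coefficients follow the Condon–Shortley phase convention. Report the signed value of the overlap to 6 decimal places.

j₁+j₂−J=1  J+j₁−j₂=0  J−j₁+j₂=4  j₁+j₂+J+1=6
(j₁±m₁, j₂±m₂, J±M) = (0,1,5,0,4,0)
P² = 480
sum k=1..1:
  [1] −1/24 = -1/24
S = -1/24
C² = P²·S² = 5/6 ; C = -0.912871

-0.912871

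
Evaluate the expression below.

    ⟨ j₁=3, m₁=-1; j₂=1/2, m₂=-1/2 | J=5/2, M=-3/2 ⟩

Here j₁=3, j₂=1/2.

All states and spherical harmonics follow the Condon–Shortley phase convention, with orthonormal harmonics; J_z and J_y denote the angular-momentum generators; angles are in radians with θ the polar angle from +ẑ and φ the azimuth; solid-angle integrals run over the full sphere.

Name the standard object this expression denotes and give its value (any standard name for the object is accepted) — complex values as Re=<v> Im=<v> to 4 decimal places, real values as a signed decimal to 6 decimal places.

This is a Clebsch–Gordan (vector-coupling) coefficient.
triangle: 1!·5!·0!/7! = 120/5040
(j±m)!: 2!·4!·0!·1!·1!·4! = 1152
prefactor² = (2J+1)·Δ·N² = 1152/7
  k=0: +1/(0!·1!·4!·0!·1!·0!) = 1/24
Σ = 1/24  ⇒  CG² = 1152/7·(1/24)² = 2/7
CG = +√(2/7) = +0.534522

Clebsch–Gordan coefficient, +√(2/7) ≈ +0.534522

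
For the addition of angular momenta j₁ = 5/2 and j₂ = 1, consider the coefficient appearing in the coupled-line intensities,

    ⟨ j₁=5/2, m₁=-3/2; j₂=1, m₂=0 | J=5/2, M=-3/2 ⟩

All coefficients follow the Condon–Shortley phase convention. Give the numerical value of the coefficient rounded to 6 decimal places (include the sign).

-0.507093

triangle: 1!×4!×1!/7! = 24/5040
(j±m)!: 1!×4!×1!×1!×1!×4! = 576
prefactor² = (2J+1)×Δ×N² = 576/35
  k=0: +1/(0!×1!×4!×1!×0!×0!) = 1/24
  k=1: −1/(1!×0!×3!×0!×1!×1!) = -1/6
Σ = -1/8  ⇒  CG² = 576/35×(-1/8)² = 9/35
CG = −√(9/35) = -0.507093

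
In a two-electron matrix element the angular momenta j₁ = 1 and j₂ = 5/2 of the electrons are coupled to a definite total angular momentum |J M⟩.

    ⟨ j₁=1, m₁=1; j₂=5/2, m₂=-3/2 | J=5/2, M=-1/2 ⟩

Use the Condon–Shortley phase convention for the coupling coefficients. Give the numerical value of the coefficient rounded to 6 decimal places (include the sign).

+√(16/35) = +0.676123

j₁+j₂−J=1  J+j₁−j₂=1  J−j₁+j₂=4  j₁+j₂+J+1=7
(j₁±m₁, j₂±m₂, J±M) = (2,0,1,4,2,3)
P² = 576/35
sum k=0..0:
  [0] +1/6 = 1/6
S = 1/6
C² = P²·S² = 16/35 ; C = +0.676123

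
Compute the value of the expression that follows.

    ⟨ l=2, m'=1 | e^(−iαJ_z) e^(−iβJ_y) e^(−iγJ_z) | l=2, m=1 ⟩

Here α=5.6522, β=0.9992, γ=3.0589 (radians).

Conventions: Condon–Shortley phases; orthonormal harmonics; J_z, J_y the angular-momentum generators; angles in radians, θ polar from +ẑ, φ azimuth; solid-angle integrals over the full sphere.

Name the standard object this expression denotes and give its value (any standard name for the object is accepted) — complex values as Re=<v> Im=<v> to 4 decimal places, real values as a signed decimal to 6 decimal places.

This is a Wigner D-matrix element — the rotation-matrix element ⟨l m'| R(α,β,γ) |l m⟩ in the angular-momentum basis.
Split into d^2_{1,1}(β=0.9992) × two z-phases.
c=cos(0.999200/2)=0.877774, s=sin(0.999200/2)=0.479074; N=√[6·1·6·1]=6.000000
Admissible k: 0..1 (factorial args all ≥0)
  k=0: (−1)^0·6.0000/(6)·0.8778^4·0.4791^0 = +0.593651
  k=1: (−1)^1·6.0000/(2)·0.8778^2·0.4791^2 = -0.530509
d^2_{1,1}(0.9992) = +0.593651 -0.530509 = +0.063142
Phases: e^{-i·(1)·5.6522}=+0.807447+0.589941i, e^{-i·(1)·3.0589}=-0.996583-0.082598i ⇒ D=-0.047733-0.041334i

Wigner D-matrix element, Re=-0.0477 Im=-0.0413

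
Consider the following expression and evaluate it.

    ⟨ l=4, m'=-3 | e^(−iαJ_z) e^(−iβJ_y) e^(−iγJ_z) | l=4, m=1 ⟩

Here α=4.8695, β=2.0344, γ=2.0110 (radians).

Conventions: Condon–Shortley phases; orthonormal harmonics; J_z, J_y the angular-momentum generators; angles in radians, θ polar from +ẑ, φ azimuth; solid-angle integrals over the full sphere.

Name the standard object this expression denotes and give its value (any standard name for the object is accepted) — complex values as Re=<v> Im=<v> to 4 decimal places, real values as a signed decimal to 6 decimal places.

Wigner D-matrix element, Re=-0.3018 Im=-0.0094

This is a Wigner D-matrix element — the rotation-matrix element ⟨l m'| R(α,β,γ) |l m⟩ in the angular-momentum basis.
D^4_{-3,1}(4.8695,2.0344,2.0110) = e^{-i·-3·4.8695}·d^4_{-3,1}(2.0344)·e^{-i·1·2.0110}. Compute d first:
With c≡cos(β/2)=0.525750 and s≡sin(β/2)=0.850639, N=[1·5040·120·6]^{1/2}=1904.940944
Admissible k: 4..5 (factorial args all ≥0)
  k=4: (−1)^0·1904.9409/(144)·0.5257^4·0.8506^4 = +0.529197
  k=5: (−1)^1·1904.9409/(240)·0.5257^2·0.8506^6 = -0.831191
d^4_{-3,1}(2.0344) = +0.529197 -0.831191 = -0.301995
Phases: e^{-i·(-3)·4.8695}=-0.454074+0.890964i, e^{-i·(1)·2.0110}=-0.426124-0.904665i ⇒ D=-0.301848-0.009399i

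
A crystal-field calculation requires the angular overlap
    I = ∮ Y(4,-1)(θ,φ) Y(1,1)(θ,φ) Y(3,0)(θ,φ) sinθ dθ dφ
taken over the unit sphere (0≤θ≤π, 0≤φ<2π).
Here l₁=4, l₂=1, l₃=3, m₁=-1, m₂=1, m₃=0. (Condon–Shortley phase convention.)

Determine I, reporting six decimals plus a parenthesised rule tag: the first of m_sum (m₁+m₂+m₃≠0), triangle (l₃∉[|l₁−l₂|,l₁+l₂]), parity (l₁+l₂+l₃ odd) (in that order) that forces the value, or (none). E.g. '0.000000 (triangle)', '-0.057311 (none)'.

-0.194664 (none)

Checks pass: Σm=0; 8 even; l₃=3∈[3,5].
(2·4+1)(2·1+1)(2·3+1) = 189
Δ: 2! 6! 0! / 9! → 1/252
sum: t=1:−1/36 = -1/36
3j²(4 1 3; 0 0 0) = Δ·Π!·Σ² = 4/63  (sign +1)
sum: t=2:+1/72 = 1/72
3j²(4 1 3; -1 1 0) = Δ·Π!·Σ² = 5/126  (sign -1)
combine: 4πI² = 189·4/63·5/126 = 10/21
take √, sign -1: I = -0.19466390
No selection rule forces the value: the integral is nonzero (none).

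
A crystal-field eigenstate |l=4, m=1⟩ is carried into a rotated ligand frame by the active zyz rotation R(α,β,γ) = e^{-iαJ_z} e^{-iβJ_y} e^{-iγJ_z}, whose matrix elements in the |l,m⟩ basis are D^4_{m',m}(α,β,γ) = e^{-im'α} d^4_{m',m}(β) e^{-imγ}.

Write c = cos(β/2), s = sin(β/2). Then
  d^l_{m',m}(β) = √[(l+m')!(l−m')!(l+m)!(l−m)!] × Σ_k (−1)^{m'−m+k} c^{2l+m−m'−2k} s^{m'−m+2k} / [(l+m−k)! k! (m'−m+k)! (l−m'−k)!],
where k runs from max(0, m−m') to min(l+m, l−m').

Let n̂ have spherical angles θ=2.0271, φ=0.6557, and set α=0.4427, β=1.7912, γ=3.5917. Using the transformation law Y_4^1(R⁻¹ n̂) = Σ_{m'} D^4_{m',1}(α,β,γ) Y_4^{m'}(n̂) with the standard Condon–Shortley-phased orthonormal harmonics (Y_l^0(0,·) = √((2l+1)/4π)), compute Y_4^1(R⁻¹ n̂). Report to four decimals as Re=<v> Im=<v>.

Need the full column D^4_{m',1} for m'=−4..4 at α=0.4427, β=1.7912, γ=3.5917.
cos(β/2)=0.625051, sin(β/2)=0.780584
d^4_{-4,1}: single k=5 term ⇒ +0.529588;  D = -0.131075-0.513111i
d^4_{-3,1}: k∈[4..5] ⇒ +0.749650 -0.701486 = +0.048164;  D = -0.030762-0.037060i
d^4_{-2,1}: k∈[3..5] ⇒ +0.641727 -1.501242 +0.468263 = -0.391252;  D = +0.354766+0.164982i
d^4_{-1,1}: k∈[2..5] ⇒ +0.363354 -1.700047 +1.325685 -0.137835 = -0.148843;  D = +0.148839-0.001103i
d^4_{0,1}: k∈[1..4] ⇒ +0.130119 -1.217591 +1.898937 -0.493593 = +0.317873;  D = -0.286213+0.138294i
d^4_{1,1}: k∈[0..3] ⇒ +0.023298 -0.545032 +1.700047 -0.883790 = +0.294524;  D = -0.184734+0.229386i
d^4_{2,1}: k∈[0..2] ⇒ -0.123442 +0.962590 -1.000828 = -0.161680;  D = +0.037691-0.157225i
d^4_{3,1}: k∈[0..1] ⇒ +0.288404 -0.749650 = -0.461247;  D = -0.094983-0.451361i
d^4_{4,1}: single k=0 term ⇒ -0.339570;  D = -0.205533-0.270303i
Y_4^{m'}(θ=2.0271,φ=0.6557) and Σ D·Y over m':
  (-0.1311-0.5131i)·(-0.2496-0.1425i)  (-0.0308-0.0371i)·(+0.1540+0.3680i)  (+0.3548+0.1650i)·(+0.0248-0.0936i)  (+0.1488-0.0011i)·(+0.2434-0.1872i)  (-0.2862+0.1383i)·(-0.1592+0.0000i)  (-0.1847+0.2294i)·(-0.2434-0.1872i)  (+0.0377-0.1572i)·(+0.0248+0.0936i)  (-0.0950-0.4514i)·(-0.1540+0.3680i)  (-0.2055-0.2703i)·(-0.2496+0.1425i)
Y_4^1(R⁻¹ n̂) = +0.448455+0.101551i

Re=0.4485 Im=0.1016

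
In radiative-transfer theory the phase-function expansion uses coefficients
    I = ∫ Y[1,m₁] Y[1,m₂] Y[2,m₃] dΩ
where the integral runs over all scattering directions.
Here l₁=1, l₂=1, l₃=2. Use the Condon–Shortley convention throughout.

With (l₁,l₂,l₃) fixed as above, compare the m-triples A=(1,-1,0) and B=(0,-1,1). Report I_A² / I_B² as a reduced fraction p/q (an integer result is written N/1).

Same 1,1,2: normalisation and zero-m 3j drop out of the ratio.
A: Δ: 0! 2! 2! / 5! → 1/30; sum: t=0:+1/4 = 1/4; 3j²(1 1 2; 1 -1 0) = Δ·Π!·Σ² = 1/30  (sign +1)
B: Δ: 0! 2! 2! / 5! → 1/30; sum: t=0:+1/2 = 1/2; 3j²(1 1 2; 0 -1 1) = Δ·Π!·Σ² = 1/10  (sign -1)
I_A²/I_B² = (1/30)/(1/10) = 1/3

1/3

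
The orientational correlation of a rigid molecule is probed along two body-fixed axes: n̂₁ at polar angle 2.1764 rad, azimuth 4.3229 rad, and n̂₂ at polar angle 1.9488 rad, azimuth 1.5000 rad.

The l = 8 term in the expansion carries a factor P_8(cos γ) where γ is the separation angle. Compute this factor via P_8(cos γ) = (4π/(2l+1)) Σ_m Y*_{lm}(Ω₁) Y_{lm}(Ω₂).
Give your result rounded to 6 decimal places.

-0.029376

Expand P_8 via completeness: Σ_{m} conj(Y_{8,m}) at Ω₁ times Y_{8,m} at Ω₂ —
  m=-8: Y*=(-0.107565, -0.002763)  Y=(0.242142, 0.153968)  product (-0.025621, -0.017231)
  m=-7: Y*=(-0.120200, 0.272691)  Y=(0.216744, -0.400954)  product (0.083284, 0.107299)
  m=-6: Y*=(0.311200, 0.323425)  Y=(-0.230578, -0.104294)  product (-0.038025, -0.107031)
  m=-5: Y*=(0.300887, -0.119010)  Y=(0.069027, -0.186787)  product (-0.001460, -0.064416)
  m=-4: Y*=(-0.001190, 0.092681)  Y=(-0.323668, -0.094190)  product (0.009115, -0.029886)
  m=-3: Y*=(0.338162, 0.143902)  Y=(0.009935, -0.046073)  product (0.009990, -0.014151)
  m=-2: Y*=(0.070847, -0.069944)  Y=(-0.331875, -0.047308)  product (-0.026821, 0.019861)
  m=-1: Y*=(0.122989, 0.299638)  Y=(-0.001265, 0.017833)  product (-0.005499, 0.001814)
  m=+0: Y*=(0.151023, -0.000000)  Y=(-0.328868, 0.000000)  product (-0.049667, 0.000000)
  m=+1: Y*=(-0.122989, 0.299638)  Y=(0.001265, 0.017833)  product (-0.005499, -0.001814)
  m=+2: Y*=(0.070847, 0.069944)  Y=(-0.331875, 0.047308)  product (-0.026821, -0.019861)
  m=+3: Y*=(-0.338162, 0.143902)  Y=(-0.009935, -0.046073)  product (0.009990, 0.014151)
  m=+4: Y*=(-0.001190, -0.092681)  Y=(-0.323668, 0.094190)  product (0.009115, 0.029886)
  m=+5: Y*=(-0.300887, -0.119010)  Y=(-0.069027, -0.186787)  product (-0.001460, 0.064416)
  m=+6: Y*=(0.311200, -0.323425)  Y=(-0.230578, 0.104294)  product (-0.038025, 0.107031)
  m=+7: Y*=(0.120200, 0.272691)  Y=(-0.216744, -0.400954)  product (0.083284, -0.107299)
  m=+8: Y*=(-0.107565, 0.002763)  Y=(0.242142, -0.153968)  product (-0.025621, 0.017231)
Total Σ_m = (-0.039741, -0.000000). Multiply by 0.739198: (-0.029376, -0.000000). P_8(cos γ) = -0.029376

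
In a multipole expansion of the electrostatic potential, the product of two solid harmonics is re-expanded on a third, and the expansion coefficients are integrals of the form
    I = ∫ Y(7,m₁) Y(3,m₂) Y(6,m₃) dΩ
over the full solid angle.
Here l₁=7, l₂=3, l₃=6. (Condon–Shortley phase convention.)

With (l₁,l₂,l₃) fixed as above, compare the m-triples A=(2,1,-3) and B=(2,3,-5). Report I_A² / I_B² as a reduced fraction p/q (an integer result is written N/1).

1369/275

Shared (l₁,l₂,l₃)=(7,3,6): N and (l;000)² cancel in I_A²/I_B².
A: Δ = 4!·10!·2!/17! = 1/2042040; Racah Σ t=2..4: t=2:+1/241920 t=3:−1/483840 t=4:+1/17418240 = 37/17418240; ⇒ 3j(7 3 6; 2 1 -3)² = 1369/136136, sgn -1
B: Δ = 4!·10!·2!/17! = 1/2042040; Racah Σ t=4..4: t=4:+1/17418240 = 1/17418240; ⇒ 3j(7 3 6; 2 3 -5)² = 25/12376, sgn -1
I_A²/I_B² = (1369/136136)/(25/12376) = 1369/275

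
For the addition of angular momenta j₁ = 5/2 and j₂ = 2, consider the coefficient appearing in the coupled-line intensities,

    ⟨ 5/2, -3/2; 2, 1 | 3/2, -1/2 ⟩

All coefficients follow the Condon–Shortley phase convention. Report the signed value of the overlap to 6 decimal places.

j₁+j₂−J=3  J+j₁−j₂=2  J−j₁+j₂=1  j₁+j₂+J+1=7
(j₁±m₁, j₂±m₂, J±M) = (1,4,3,1,1,2)
P² = 96/35
sum k=2..3:
  [2] +1/4 = 1/4
  [3] −1/6 = -1/6
S = 1/12
C² = P²·S² = 2/105 ; C = +0.138013

+0.138013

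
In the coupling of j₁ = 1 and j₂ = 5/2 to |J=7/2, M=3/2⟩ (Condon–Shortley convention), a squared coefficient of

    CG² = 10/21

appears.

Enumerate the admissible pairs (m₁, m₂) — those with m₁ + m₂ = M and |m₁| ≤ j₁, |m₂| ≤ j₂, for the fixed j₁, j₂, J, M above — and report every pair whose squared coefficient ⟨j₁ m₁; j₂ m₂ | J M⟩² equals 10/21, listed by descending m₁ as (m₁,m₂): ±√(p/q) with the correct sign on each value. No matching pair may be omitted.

Admissible pairs with m₁+m₂ = M = 3/2: (-1,5/2), (0,3/2), (1,1/2)
  (m₁,m₂)=(1,1/2): CG² = 10/21, CG = +√(10/21)   ← matches the target
  (m₁,m₂)=(0,3/2): CG² = 10/21, CG = +√(10/21)   ← matches the target
  (m₁,m₂)=(-1,5/2): CG² = 1/21, CG = +√(1/21)
Pairs with CG² = 10/21: (1,1/2): +√(10/21); (0,3/2): +√(10/21)

(1,1/2): +√(10/21); (0,3/2): +√(10/21)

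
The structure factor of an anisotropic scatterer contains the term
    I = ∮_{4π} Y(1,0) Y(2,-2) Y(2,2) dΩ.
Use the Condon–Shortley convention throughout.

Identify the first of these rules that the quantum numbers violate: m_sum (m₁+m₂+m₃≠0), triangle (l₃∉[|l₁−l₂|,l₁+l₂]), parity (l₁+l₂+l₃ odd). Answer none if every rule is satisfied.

azimuthal sum: 0 − 2 + 2 = 0  ✓
1 ≤ 2 ≤ 3 (triangle on l)  ✓
L = 1 + 2 + 2 = 5 (odd)  ✗

parity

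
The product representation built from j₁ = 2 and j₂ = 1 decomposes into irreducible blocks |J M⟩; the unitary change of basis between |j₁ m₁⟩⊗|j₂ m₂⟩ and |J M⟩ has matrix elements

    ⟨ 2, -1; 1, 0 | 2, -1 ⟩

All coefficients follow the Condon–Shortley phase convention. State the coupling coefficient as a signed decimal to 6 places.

√[5·1!3!1!/6! · 1!3!1!1!1!3!] = √(3/2)
  +(−1)^0/∏(0,1,3,1,0,0)! = 1/6  (running 1/6)
  +(−1)^1/∏(1,0,2,0,1,1)! = -1/2  (running -1/3)
⟨..|..⟩ = √(3/2)·(-1/3) = -0.408248

−√(1/6) = -0.408248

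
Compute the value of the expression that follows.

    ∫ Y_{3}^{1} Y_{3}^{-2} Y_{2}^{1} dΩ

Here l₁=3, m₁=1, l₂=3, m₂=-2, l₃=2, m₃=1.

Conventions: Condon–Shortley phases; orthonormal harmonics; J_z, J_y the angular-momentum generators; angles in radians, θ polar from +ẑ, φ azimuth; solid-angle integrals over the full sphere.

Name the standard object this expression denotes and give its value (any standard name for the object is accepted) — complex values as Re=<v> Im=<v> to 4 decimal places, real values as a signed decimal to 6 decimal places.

Gaunt coefficient, +0.162868

This is a Gaunt coefficient — the integral of a triple product of spherical harmonics over the sphere.
m-sum 0 ✓  L=8 even ✓  0≤2≤6 ✓
Π(2lᵢ+1) = 7×7×5 = 245
triangle coeff Δ(3,3,2) = 1/3780
Σ_t [1,3]: t=1:−1/24 t=2:+1/4 t=3:−1/24 = 1/6
(3j)²=4/105 [(3 3 2; 0 0 0)], sign=+1
Σ_t [0,1]: t=0:+1/48 t=1:−1/12 = -1/16
(3j)²=1/28 [(3 3 2; 1 -2 1)], sign=+1
⇒ 4πI² = 1/3
I = (+1)√(1/3/(4π)) = 0.16286750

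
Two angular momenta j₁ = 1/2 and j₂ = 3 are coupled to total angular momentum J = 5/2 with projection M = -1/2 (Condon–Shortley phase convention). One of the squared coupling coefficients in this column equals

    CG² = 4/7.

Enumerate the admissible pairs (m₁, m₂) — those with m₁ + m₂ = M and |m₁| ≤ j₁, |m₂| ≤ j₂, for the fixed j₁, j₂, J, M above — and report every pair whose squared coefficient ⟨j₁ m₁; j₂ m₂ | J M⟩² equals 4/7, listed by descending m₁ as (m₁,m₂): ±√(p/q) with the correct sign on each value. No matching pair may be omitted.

(1/2,-1): +√(4/7)

Admissible pairs with m₁+m₂ = M = -1/2: (-1/2,0), (1/2,-1)
  (m₁,m₂)=(1/2,-1): CG² = 4/7, CG = +√(4/7)   ← matches the target
  (m₁,m₂)=(-1/2,0): CG² = 3/7, CG = −√(3/7)
Pairs with CG² = 4/7: (1/2,-1): +√(4/7)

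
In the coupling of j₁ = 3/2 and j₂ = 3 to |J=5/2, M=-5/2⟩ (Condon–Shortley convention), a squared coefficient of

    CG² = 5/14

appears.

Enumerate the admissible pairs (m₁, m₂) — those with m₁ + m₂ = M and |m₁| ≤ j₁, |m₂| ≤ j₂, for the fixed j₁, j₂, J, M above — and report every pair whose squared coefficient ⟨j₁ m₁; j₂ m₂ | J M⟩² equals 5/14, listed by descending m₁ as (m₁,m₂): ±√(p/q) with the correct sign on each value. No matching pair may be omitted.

Admissible pairs with m₁+m₂ = M = -5/2: (-3/2,-1), (-1/2,-2), (1/2,-3)
  (m₁,m₂)=(1/2,-3): CG² = 15/28, CG = +√(15/28)
  (m₁,m₂)=(-1/2,-2): CG² = 5/14, CG = −√(5/14)   ← matches the target
  (m₁,m₂)=(-3/2,-1): CG² = 3/28, CG = +√(3/28)
Pairs with CG² = 5/14: (-1/2,-2): −√(5/14)

(-1/2,-2): −√(5/14)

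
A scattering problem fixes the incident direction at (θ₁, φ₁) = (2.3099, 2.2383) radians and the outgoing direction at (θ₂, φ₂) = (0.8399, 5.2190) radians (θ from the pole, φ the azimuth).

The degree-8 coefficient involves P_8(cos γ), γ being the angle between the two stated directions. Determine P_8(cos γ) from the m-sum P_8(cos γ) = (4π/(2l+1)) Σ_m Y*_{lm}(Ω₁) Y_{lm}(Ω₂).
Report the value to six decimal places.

0.758574

Expand P_8 via completeness: Σ_{m} conj(Y_{8,m}) at Ω₁ times Y_{8,m} at Ω₂ —
  term(m=-8) = 0.00063 + 0.00214j   from Y*(Ω₁)=0.02695 - 0.03714j, Y(Ω₂)=-0.02983 + 0.03848j
  term(m=-7) = 0.01256 + 0.02637j   from Y*(Ω₁)=0.16715 - 0.00667j, Y(Ω₂)=0.06875 + 0.16051j
  term(m=-6) = 0.07391 + 0.10678j   from Y*(Ω₁)=0.23148 + 0.27075j, Y(Ω₂)=0.36268 + 0.03710j
  term(m=-5) = 0.14592 + 0.15160j   from Y*(Ω₁)=-0.08951 + 0.45099j, Y(Ω₂)=0.26162 - 0.37549j
  term(m=-4) = 0.05039 + 0.03780j   from Y*(Ω₁)=-0.23253 + 0.11858j, Y(Ω₂)=-0.10619 - 0.21670j
  term(m=-3) = 0.03272 + 0.01715j   from Y*(Ω₁)=0.16561 + 0.07629j, Y(Ω₂)=0.20233 + 0.01032j
  term(m=-2) = 0.12841 + 0.04281j   from Y*(Ω₁)=0.08681 + 0.36133j, Y(Ω₂)=0.19273 - 0.30907j
  term(m=-1) = 0.00061 + 0.00010j   from Y*(Ω₁)=0.00936 - 0.01187j, Y(Ω₂)=0.01970 + 0.03550j
  term(m=+0) = 0.13593 + 0.00000j   from Y*(Ω₁)=0.36966 + 0.00000j, Y(Ω₂)=0.36772 + 0.00000j
  term(m=+1) = 0.00061 - 0.00010j   from Y*(Ω₁)=-0.00936 - 0.01187j, Y(Ω₂)=-0.01970 + 0.03550j
  term(m=+2) = 0.12841 - 0.04281j   from Y*(Ω₁)=0.08681 - 0.36133j, Y(Ω₂)=0.19273 + 0.30907j
  term(m=+3) = 0.03272 - 0.01715j   from Y*(Ω₁)=-0.16561 + 0.07629j, Y(Ω₂)=-0.20233 + 0.01032j
  term(m=+4) = 0.05039 - 0.03780j   from Y*(Ω₁)=-0.23253 - 0.11858j, Y(Ω₂)=-0.10619 + 0.21670j
  term(m=+5) = 0.14592 - 0.15160j   from Y*(Ω₁)=0.08951 + 0.45099j, Y(Ω₂)=-0.26162 - 0.37549j
  term(m=+6) = 0.07391 - 0.10678j   from Y*(Ω₁)=0.23148 - 0.27075j, Y(Ω₂)=0.36268 - 0.03710j
  term(m=+7) = 0.01256 - 0.02637j   from Y*(Ω₁)=-0.16715 - 0.00667j, Y(Ω₂)=-0.06875 + 0.16051j
  term(m=+8) = 0.00063 - 0.00214j   from Y*(Ω₁)=0.02695 + 0.03714j, Y(Ω₂)=-0.02983 - 0.03848j
Σ over m = 1.02621 + 0.00000j; ×(4π/17) → 0.75857 + 0.00000j. Real part: 0.758574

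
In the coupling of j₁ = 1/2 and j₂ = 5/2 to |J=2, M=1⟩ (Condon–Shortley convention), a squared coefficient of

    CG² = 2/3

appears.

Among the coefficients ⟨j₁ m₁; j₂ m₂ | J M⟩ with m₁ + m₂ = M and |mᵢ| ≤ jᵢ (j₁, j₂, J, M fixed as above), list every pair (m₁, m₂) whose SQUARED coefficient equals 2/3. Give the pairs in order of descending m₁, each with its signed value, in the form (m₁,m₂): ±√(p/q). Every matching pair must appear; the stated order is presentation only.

Admissible pairs with m₁+m₂ = M = 1: (-1/2,3/2), (1/2,1/2)
  (m₁,m₂)=(1/2,1/2): CG² = 1/3, CG = +√(1/3)
  (m₁,m₂)=(-1/2,3/2): CG² = 2/3, CG = −√(2/3)   ← matches the target
Pairs with CG² = 2/3: (-1/2,3/2): −√(2/3)

(-1/2,3/2): −√(2/3)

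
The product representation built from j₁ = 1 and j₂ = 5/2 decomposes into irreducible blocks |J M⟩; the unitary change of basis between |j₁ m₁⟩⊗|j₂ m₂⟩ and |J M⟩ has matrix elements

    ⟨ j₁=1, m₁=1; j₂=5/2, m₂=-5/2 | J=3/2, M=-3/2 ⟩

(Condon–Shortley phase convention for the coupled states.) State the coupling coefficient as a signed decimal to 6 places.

+√(2/3) ≈ +0.816497

triangle: 2!*0!*3!/6! = 12/720
(j±m)!: 2!*0!*0!*5!*0!*3! = 1440
prefactor² = (2J+1)*Δ*N² = 96
  k=0: +1/(0!*2!*0!*0!*0!*3!) = 1/12
Σ = 1/12  ⇒  CG² = 96*(1/12)² = 2/3
CG = +√(2/3) = +0.816497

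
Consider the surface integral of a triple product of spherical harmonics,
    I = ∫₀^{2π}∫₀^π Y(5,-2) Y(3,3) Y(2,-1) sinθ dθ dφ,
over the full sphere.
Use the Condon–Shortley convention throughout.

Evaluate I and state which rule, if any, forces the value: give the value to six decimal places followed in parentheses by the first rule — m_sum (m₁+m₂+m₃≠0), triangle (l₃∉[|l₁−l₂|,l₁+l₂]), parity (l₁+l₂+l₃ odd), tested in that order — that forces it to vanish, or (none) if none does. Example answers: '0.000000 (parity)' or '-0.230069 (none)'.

Rules hold: Σm=0, L=10 even, 2≤2≤8.
N = 11·7·5 = 385
Δ = 6!·4!·0!/11! = 1/2310
Racah Σ t=3..3: t=3:−1/144 = -1/144
⇒ 3j(5 3 2; 0 0 0)² = 10/231, sgn -1
Racah Σ t=6..6: t=6:+1/4320 = 1/4320
⇒ 3j(5 3 2; -2 3 -1)² = 1/330, sgn -1
4πI² = N·(3j₀)²·(3jₘ)² = 5/99
I = +1·√(0.0505051/4π) = 0.06339609
No selection rule forces the value: the integral is nonzero (none).

0.063396 (none)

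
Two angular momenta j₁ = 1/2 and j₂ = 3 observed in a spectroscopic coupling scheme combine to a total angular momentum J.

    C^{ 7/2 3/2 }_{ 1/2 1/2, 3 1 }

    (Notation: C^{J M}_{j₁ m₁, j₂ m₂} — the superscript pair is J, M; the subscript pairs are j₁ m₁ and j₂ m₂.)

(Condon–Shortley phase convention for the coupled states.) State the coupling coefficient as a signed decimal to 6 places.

+√(5/7) ≈ +0.845154

triangle: 0!×1!×6!/8! = 720/40320
(j±m)!: 1!×0!×4!×2!×5!×2! = 11520
prefactor² = (2J+1)×Δ×N² = 11520/7
  k=0: +1/(0!×0!×0!×4!×1!×2!) = 1/48
Σ = 1/48  ⇒  CG² = 11520/7×(1/48)² = 5/7
CG = +√(5/7) = +0.845154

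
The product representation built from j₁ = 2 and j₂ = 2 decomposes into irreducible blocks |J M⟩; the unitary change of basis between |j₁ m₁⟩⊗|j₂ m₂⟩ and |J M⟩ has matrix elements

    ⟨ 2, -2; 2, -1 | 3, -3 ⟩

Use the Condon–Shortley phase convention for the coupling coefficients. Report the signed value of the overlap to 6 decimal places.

triangle: 1!×3!×3!/8! = 36/40320
(j±m)!: 0!×4!×1!×3!×0!×6! = 103680
prefactor² = (2J+1)×Δ×N² = 648
  k=1: −1/(1!×0!×3!×0!×0!×3!) = -1/36
Σ = -1/36  ⇒  CG² = 648×(-1/36)² = 1/2
CG = −√(1/2) = -0.707107

-0.707107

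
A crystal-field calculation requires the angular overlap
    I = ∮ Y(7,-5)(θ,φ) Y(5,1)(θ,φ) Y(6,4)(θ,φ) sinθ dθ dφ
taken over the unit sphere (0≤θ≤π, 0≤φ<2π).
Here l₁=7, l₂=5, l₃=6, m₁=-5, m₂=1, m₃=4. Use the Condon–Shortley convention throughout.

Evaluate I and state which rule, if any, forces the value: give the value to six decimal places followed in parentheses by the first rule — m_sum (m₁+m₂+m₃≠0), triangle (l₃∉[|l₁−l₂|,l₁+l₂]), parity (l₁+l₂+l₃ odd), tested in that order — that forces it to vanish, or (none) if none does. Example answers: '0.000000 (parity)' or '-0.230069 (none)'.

m-sum 0 ✓  L=18 even ✓  2≤6≤12 ✓
Π(2lᵢ+1) = 15×11×13 = 2145
triangle coeff Δ(7,5,6) = 1/174594420
Σ_t [1,5]: t=1:−1/4147200 t=2:+1/207360 t=3:−1/82944 t=4:+1/207360 t=5:−1/4147200 = -1/345600
(3j)²=420/46189 [(7 5 6; 0 0 0)], sign=-1
Σ_t [4,6]: t=4:+1/7741440 t=5:−1/3628800 t=6:+1/24883200 = -37/348364800
(3j)²=1369/176358 [(7 5 6; -5 1 4)], sign=-1
⇒ 4πI² = 205350/1356277
I = (+1)√(205350/1356277/(4π)) = 0.10976610
No selection rule forces the value: the integral is nonzero (none).

0.109766 (none)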